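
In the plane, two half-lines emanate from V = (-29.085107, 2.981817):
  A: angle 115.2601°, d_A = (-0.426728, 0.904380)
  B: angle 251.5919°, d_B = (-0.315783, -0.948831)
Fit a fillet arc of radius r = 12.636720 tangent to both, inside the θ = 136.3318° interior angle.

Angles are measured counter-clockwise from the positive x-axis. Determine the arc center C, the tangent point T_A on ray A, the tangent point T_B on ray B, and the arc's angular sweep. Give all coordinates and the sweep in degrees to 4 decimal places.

bisector direction at 183.4260° = (-0.998213,-0.059759)
center distance |VC| = r/sin(θ/2) = 12.636720/sin(68.1659°) = 13.613273
C = V + |VC|·bis = (-42.6741,2.1683)
T_A = V + ((C−V)·d_A)·d_A = V + 5.0631·d_A = (-31.2457,7.5607)
T_B = V + ((C−V)·d_B)·d_B = V + 5.0631·d_B = (-30.6839,-1.8222)
sweep = 180° − θ = 43.6682°

center=(-42.6741,2.1683) T_A=(-31.2457,7.5607) T_B=(-30.6839,-1.8222) sweep=43.6682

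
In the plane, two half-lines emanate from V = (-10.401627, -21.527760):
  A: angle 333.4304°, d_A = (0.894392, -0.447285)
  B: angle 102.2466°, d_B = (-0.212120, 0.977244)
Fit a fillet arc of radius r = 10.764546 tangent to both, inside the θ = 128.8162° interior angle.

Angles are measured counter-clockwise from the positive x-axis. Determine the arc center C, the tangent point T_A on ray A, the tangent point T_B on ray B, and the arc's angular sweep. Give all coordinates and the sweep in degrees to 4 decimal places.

bisector direction at 37.8385° = (0.789743,0.613438)
center distance |VC| = r/sin(θ/2) = 10.764546/sin(64.4081°) = 11.935494
C = V + |VC|·bis = (-0.9757,-14.2061)
T_A = V + ((C−V)·d_A)·d_A = V + 5.1556·d_A = (-5.7905,-23.8338)
T_B = V + ((C−V)·d_B)·d_B = V + 5.1556·d_B = (-11.4952,-16.4894)
sweep = 180° − θ = 51.1838°

center=(-0.9757,-14.2061) T_A=(-5.7905,-23.8338) T_B=(-11.4952,-16.4894) sweep=51.1838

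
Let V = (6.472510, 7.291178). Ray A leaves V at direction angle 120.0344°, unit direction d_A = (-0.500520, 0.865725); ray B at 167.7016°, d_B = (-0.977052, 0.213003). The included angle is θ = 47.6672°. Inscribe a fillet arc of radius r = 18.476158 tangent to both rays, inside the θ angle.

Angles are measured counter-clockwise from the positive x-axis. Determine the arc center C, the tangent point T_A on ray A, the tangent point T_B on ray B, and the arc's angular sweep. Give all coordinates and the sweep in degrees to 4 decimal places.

bisector direction at 143.8680° = (-0.807661,0.589648)
center distance |VC| = r/sin(θ/2) = 18.476158/sin(23.8336°) = 45.723808
C = V + |VC|·bis = (-30.4568,34.2521)
T_A = V + ((C−V)·d_A)·d_A = V + 41.8246·d_A = (-14.4615,43.4998)
T_B = V + ((C−V)·d_B)·d_B = V + 41.8246·d_B = (-34.3923,16.2000)
sweep = 180° − θ = 132.3328°

center=(-30.4568,34.2521) T_A=(-14.4615,43.4998) T_B=(-34.3923,16.2000) sweep=132.3328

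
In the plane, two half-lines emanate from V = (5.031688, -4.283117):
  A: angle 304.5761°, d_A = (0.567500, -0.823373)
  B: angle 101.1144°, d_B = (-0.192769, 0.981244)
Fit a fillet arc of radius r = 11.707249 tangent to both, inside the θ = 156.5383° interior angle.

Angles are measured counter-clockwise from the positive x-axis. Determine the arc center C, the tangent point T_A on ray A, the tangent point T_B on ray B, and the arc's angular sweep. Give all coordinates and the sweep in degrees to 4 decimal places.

bisector direction at 22.8453° = (0.921557,0.388244)
center distance |VC| = r/sin(θ/2) = 11.707249/sin(78.2691°) = 11.956989
C = V + |VC|·bis = (16.0507,0.3591)
T_A = V + ((C−V)·d_A)·d_A = V + 2.4310·d_A = (6.4113,-6.2848)
T_B = V + ((C−V)·d_B)·d_B = V + 2.4310·d_B = (4.5631,-1.8977)
sweep = 180° − θ = 23.4617°

center=(16.0507,0.3591) T_A=(6.4113,-6.2848) T_B=(4.5631,-1.8977) sweep=23.4617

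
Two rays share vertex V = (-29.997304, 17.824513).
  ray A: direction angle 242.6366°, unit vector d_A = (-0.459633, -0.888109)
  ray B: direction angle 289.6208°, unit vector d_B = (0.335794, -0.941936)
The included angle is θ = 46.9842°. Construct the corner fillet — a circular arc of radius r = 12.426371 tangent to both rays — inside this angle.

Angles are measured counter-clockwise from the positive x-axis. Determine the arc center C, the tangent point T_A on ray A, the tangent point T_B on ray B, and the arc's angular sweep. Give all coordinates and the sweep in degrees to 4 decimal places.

center=(-32.1020,-13.2776) T_A=(-43.1380,-7.5661) T_B=(-20.3971,-9.1049) sweep=133.0158

bisector direction at 266.1287° = (-0.067516,-0.997718)
center distance |VC| = r/sin(θ/2) = 12.426371/sin(23.4921°) = 31.173271
C = V + |VC|·bis = (-32.1020,-13.2776)
T_A = V + ((C−V)·d_A)·d_A = V + 28.5895·d_A = (-43.1380,-7.5661)
T_B = V + ((C−V)·d_B)·d_B = V + 28.5895·d_B = (-20.3971,-9.1049)
sweep = 180° − θ = 133.0158°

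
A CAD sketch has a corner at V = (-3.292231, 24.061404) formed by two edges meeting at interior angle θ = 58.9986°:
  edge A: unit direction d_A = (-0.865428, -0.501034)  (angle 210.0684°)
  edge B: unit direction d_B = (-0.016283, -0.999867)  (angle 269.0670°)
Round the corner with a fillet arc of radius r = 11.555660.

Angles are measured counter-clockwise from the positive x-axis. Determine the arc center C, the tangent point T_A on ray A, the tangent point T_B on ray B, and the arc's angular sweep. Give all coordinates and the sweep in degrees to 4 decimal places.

center=(-15.1789,3.8271) T_A=(-20.9687,13.8277) T_B=(-3.6248,3.6390) sweep=121.0014

bisector direction at 239.5677° = (-0.506520,-0.862228)
center distance |VC| = r/sin(θ/2) = 11.555660/sin(29.4993°) = 23.467418
C = V + |VC|·bis = (-15.1789,3.8271)
T_A = V + ((C−V)·d_A)·d_A = V + 20.4251·d_A = (-20.9687,13.8277)
T_B = V + ((C−V)·d_B)·d_B = V + 20.4251·d_B = (-3.6248,3.6390)
sweep = 180° − θ = 121.0014°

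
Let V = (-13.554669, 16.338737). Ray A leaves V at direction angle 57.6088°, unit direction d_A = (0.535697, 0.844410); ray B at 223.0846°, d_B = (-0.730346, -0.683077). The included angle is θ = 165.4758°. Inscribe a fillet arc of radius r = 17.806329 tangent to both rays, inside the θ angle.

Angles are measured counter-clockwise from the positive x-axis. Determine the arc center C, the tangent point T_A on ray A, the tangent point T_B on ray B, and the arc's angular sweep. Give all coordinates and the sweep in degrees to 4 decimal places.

bisector direction at 140.3467° = (-0.769920,0.638140)
center distance |VC| = r/sin(θ/2) = 17.806329/sin(82.7379°) = 17.950322
C = V + |VC|·bis = (-27.3750,27.7936)
T_A = V + ((C−V)·d_A)·d_A = V + 2.2691·d_A = (-12.3391,18.2548)
T_B = V + ((C−V)·d_B)·d_B = V + 2.2691·d_B = (-15.2119,14.7888)
sweep = 180° − θ = 14.5242°

center=(-27.3750,27.7936) T_A=(-12.3391,18.2548) T_B=(-15.2119,14.7888) sweep=14.5242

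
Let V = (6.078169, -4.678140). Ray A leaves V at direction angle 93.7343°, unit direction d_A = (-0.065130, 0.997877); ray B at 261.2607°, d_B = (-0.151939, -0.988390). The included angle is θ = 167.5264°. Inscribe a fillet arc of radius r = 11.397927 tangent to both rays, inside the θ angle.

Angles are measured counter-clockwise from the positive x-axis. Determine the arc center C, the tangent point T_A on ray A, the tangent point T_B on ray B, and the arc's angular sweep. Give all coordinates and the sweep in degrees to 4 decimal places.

center=(-5.3767,-4.1775) T_A=(5.9970,-3.4352) T_B=(5.8889,-5.9093) sweep=12.4736

bisector direction at 177.4975° = (-0.999046,0.043663)
center distance |VC| = r/sin(θ/2) = 11.397927/sin(83.7632°) = 11.465788
C = V + |VC|·bis = (-5.3767,-4.1775)
T_A = V + ((C−V)·d_A)·d_A = V + 1.2456·d_A = (5.9970,-3.4352)
T_B = V + ((C−V)·d_B)·d_B = V + 1.2456·d_B = (5.8889,-5.9093)
sweep = 180° − θ = 12.4736°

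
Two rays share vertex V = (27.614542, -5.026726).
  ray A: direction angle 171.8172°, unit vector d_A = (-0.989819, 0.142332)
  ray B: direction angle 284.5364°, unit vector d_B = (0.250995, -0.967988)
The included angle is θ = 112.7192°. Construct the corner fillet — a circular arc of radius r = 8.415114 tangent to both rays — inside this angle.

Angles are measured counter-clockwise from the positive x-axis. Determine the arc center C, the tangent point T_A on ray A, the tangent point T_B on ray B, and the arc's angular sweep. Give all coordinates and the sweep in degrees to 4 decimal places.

center=(20.8743,-12.5592) T_A=(22.0720,-4.2297) T_B=(29.0200,-10.4470) sweep=67.2808

bisector direction at 228.1768° = (-0.666834,-0.745206)
center distance |VC| = r/sin(θ/2) = 8.415114/sin(56.3596°) = 10.107871
C = V + |VC|·bis = (20.8743,-12.5592)
T_A = V + ((C−V)·d_A)·d_A = V + 5.5995·d_A = (22.0720,-4.2297)
T_B = V + ((C−V)·d_B)·d_B = V + 5.5995·d_B = (29.0200,-10.4470)
sweep = 180° − θ = 67.2808°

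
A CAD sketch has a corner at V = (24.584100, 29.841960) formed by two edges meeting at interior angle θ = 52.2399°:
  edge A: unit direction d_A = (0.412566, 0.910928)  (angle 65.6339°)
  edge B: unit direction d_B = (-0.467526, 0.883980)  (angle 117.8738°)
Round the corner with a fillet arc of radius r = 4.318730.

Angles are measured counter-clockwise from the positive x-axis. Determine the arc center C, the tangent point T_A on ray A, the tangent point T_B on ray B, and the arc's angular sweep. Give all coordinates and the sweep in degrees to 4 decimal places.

center=(24.2839,39.6470) T_A=(28.2179,37.8653) T_B=(20.4662,37.6279) sweep=127.7601

bisector direction at 91.7538° = (-0.030606,0.999532)
center distance |VC| = r/sin(θ/2) = 4.318730/sin(26.1199°) = 9.809681
C = V + |VC|·bis = (24.2839,39.6470)
T_A = V + ((C−V)·d_A)·d_A = V + 8.8079·d_A = (28.2179,37.8653)
T_B = V + ((C−V)·d_B)·d_B = V + 8.8079·d_B = (20.4662,37.6279)
sweep = 180° − θ = 127.7601°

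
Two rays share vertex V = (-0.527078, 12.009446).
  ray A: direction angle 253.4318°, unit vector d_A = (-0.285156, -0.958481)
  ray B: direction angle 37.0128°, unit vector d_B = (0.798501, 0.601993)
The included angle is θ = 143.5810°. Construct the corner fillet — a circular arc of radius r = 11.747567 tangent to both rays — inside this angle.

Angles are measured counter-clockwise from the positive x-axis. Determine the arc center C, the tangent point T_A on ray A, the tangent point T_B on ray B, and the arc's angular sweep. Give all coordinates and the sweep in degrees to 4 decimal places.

bisector direction at 325.2223° = (0.821371,-0.570394)
center distance |VC| = r/sin(θ/2) = 11.747567/sin(71.7905°) = 12.366898
C = V + |VC|·bis = (9.6307,4.9554)
T_A = V + ((C−V)·d_A)·d_A = V + 3.8646·d_A = (-1.6291,8.3053)
T_B = V + ((C−V)·d_B)·d_B = V + 3.8646·d_B = (2.5588,14.3359)
sweep = 180° − θ = 36.4190°

center=(9.6307,4.9554) T_A=(-1.6291,8.3053) T_B=(2.5588,14.3359) sweep=36.4190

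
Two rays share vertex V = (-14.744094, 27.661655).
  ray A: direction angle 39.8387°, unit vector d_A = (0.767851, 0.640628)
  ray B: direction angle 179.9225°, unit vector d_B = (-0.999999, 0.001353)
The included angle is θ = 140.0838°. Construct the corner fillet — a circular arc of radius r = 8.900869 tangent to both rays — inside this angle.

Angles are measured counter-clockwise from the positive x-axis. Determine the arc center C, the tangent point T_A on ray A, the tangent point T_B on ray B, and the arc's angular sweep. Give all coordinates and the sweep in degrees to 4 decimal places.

bisector direction at 109.8806° = (-0.340061,0.940403)
center distance |VC| = r/sin(θ/2) = 8.900869/sin(70.0419°) = 9.469589
C = V + |VC|·bis = (-17.9643,36.5669)
T_A = V + ((C−V)·d_A)·d_A = V + 3.2323·d_A = (-12.2622,29.7323)
T_B = V + ((C−V)·d_B)·d_B = V + 3.2323·d_B = (-17.9764,27.6660)
sweep = 180° − θ = 39.9162°

center=(-17.9643,36.5669) T_A=(-12.2622,29.7323) T_B=(-17.9764,27.6660) sweep=39.9162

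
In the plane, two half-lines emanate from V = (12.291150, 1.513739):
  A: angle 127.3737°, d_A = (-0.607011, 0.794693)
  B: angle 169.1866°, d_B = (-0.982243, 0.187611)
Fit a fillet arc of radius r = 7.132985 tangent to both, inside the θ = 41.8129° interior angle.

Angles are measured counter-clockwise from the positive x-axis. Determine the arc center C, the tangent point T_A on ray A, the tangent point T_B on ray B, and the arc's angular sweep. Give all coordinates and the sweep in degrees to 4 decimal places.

bisector direction at 148.2801° = (-0.850629,0.525766)
center distance |VC| = r/sin(θ/2) = 7.132985/sin(20.9064°) = 19.989132
C = V + |VC|·bis = (-4.7122,12.0234)
T_A = V + ((C−V)·d_A)·d_A = V + 18.6731·d_A = (0.9564,16.3532)
T_B = V + ((C−V)·d_B)·d_B = V + 18.6731·d_B = (-6.0504,5.0170)
sweep = 180° − θ = 138.1871°

center=(-4.7122,12.0234) T_A=(0.9564,16.3532) T_B=(-6.0504,5.0170) sweep=138.1871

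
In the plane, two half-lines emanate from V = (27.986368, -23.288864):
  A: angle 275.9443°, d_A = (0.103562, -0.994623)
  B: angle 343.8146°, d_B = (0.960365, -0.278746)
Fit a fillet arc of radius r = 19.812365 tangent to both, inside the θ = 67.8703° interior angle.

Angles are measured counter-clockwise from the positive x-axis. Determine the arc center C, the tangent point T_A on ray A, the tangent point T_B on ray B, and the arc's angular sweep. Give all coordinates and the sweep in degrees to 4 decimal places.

center=(50.7416,-50.5236) T_A=(31.0357,-52.5754) T_B=(56.2642,-31.4965) sweep=112.1297

bisector direction at 309.8794° = (0.641174,-0.767395)
center distance |VC| = r/sin(θ/2) = 19.812365/sin(33.9352°) = 35.489863
C = V + |VC|·bis = (50.7416,-50.5236)
T_A = V + ((C−V)·d_A)·d_A = V + 29.4449·d_A = (31.0357,-52.5754)
T_B = V + ((C−V)·d_B)·d_B = V + 29.4449·d_B = (56.2642,-31.4965)
sweep = 180° − θ = 112.1297°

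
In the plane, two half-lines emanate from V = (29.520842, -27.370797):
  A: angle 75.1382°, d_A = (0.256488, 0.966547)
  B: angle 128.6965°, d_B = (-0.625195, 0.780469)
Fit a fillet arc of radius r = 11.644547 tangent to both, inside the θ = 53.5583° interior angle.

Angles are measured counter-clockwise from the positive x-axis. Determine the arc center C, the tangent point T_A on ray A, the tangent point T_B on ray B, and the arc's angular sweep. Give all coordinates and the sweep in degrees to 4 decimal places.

center=(24.1838,-2.0828) T_A=(35.4388,-5.0695) T_B=(15.0956,-9.3629) sweep=126.4417

bisector direction at 101.9173° = (-0.206500,0.978446)
center distance |VC| = r/sin(θ/2) = 11.644547/sin(26.7792°) = 25.845028
C = V + |VC|·bis = (24.1838,-2.0828)
T_A = V + ((C−V)·d_A)·d_A = V + 23.0731·d_A = (35.4388,-5.0695)
T_B = V + ((C−V)·d_B)·d_B = V + 23.0731·d_B = (15.0956,-9.3629)
sweep = 180° − θ = 126.4417°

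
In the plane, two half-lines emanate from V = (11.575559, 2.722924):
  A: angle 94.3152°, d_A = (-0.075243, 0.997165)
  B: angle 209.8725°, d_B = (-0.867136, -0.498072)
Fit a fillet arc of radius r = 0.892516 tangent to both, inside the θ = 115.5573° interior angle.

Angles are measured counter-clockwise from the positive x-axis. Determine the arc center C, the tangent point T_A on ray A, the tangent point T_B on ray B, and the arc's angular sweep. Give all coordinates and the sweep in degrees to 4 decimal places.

center=(10.6432,3.2167) T_A=(11.5332,3.2838) T_B=(11.0878,2.4428) sweep=64.4427

bisector direction at 152.0939° = (-0.883715,0.468025)
center distance |VC| = r/sin(θ/2) = 0.892516/sin(57.7786°) = 1.054990
C = V + |VC|·bis = (10.6432,3.2167)
T_A = V + ((C−V)·d_A)·d_A = V + 0.5625·d_A = (11.5332,3.2838)
T_B = V + ((C−V)·d_B)·d_B = V + 0.5625·d_B = (11.0878,2.4428)
sweep = 180° − θ = 64.4427°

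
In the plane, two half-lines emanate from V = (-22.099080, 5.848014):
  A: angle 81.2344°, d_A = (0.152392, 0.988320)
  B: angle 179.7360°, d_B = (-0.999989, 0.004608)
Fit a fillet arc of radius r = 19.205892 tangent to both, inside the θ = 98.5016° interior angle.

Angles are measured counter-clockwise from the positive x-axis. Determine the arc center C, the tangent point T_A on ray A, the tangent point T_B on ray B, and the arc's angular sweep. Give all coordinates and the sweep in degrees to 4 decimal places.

center=(-38.5588,25.1300) T_A=(-19.5772,22.2031) T_B=(-38.6473,5.9243) sweep=81.4984

bisector direction at 130.4852° = (-0.649252,0.760574)
center distance |VC| = r/sin(θ/2) = 19.205892/sin(49.2508°) = 25.351833
C = V + |VC|·bis = (-38.5588,25.1300)
T_A = V + ((C−V)·d_A)·d_A = V + 16.5484·d_A = (-19.5772,22.2031)
T_B = V + ((C−V)·d_B)·d_B = V + 16.5484·d_B = (-38.6473,5.9243)
sweep = 180° − θ = 81.4984°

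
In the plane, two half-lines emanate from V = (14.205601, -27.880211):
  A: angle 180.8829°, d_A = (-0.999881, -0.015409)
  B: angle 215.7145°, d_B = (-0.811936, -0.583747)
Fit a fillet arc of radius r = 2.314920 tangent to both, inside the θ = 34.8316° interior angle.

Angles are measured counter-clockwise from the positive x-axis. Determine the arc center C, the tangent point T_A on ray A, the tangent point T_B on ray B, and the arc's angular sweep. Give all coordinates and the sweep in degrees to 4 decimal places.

center=(6.8624,-30.3086) T_A=(6.8267,-27.9939) T_B=(8.2137,-32.1881) sweep=145.1684

bisector direction at 198.2987° = (-0.949433,-0.313971)
center distance |VC| = r/sin(θ/2) = 2.314920/sin(17.4158°) = 7.734346
C = V + |VC|·bis = (6.8624,-30.3086)
T_A = V + ((C−V)·d_A)·d_A = V + 7.3798·d_A = (6.8267,-27.9939)
T_B = V + ((C−V)·d_B)·d_B = V + 7.3798·d_B = (8.2137,-32.1881)
sweep = 180° − θ = 145.1684°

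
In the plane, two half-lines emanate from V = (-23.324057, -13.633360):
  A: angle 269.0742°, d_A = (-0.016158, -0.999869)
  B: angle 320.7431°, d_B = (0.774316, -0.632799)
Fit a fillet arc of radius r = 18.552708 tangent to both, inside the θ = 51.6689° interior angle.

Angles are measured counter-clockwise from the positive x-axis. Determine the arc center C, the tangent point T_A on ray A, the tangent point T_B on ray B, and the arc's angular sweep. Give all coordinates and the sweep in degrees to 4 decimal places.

center=(-5.3929,-52.2474) T_A=(-23.9432,-51.9477) T_B=(6.3472,-37.8818) sweep=128.3311

bisector direction at 294.9087° = (0.421173,-0.906980)
center distance |VC| = r/sin(θ/2) = 18.552708/sin(25.8345°) = 42.574312
C = V + |VC|·bis = (-5.3929,-52.2474)
T_A = V + ((C−V)·d_A)·d_A = V + 38.3193·d_A = (-23.9432,-51.9477)
T_B = V + ((C−V)·d_B)·d_B = V + 38.3193·d_B = (6.3472,-37.8818)
sweep = 180° − θ = 128.3311°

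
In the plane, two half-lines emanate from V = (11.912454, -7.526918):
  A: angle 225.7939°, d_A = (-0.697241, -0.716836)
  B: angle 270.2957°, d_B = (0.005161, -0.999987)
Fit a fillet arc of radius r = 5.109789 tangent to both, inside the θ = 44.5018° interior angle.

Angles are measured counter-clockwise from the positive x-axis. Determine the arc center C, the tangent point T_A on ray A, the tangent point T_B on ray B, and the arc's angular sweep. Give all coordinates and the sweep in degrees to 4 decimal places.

bisector direction at 248.0448° = (-0.373882,-0.927476)
center distance |VC| = r/sin(θ/2) = 5.109789/sin(22.2509°) = 13.494286
C = V + |VC|·bis = (6.8672,-20.0426)
T_A = V + ((C−V)·d_A)·d_A = V + 12.4894·d_A = (3.2043,-16.4798)
T_B = V + ((C−V)·d_B)·d_B = V + 12.4894·d_B = (11.9769,-20.0162)
sweep = 180° − θ = 135.4982°

center=(6.8672,-20.0426) T_A=(3.2043,-16.4798) T_B=(11.9769,-20.0162) sweep=135.4982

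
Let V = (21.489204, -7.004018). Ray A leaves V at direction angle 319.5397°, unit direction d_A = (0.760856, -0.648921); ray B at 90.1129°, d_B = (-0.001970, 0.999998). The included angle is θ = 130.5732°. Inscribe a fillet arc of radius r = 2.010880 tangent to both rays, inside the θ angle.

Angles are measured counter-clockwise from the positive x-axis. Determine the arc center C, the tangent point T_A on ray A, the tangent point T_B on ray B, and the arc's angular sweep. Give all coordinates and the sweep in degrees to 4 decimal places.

center=(23.4983,-6.0746) T_A=(22.1934,-7.6046) T_B=(21.4874,-6.0785) sweep=49.4268

bisector direction at 24.8263° = (0.907585,0.419869)
center distance |VC| = r/sin(θ/2) = 2.010880/sin(65.2866°) = 2.213625
C = V + |VC|·bis = (23.4983,-6.0746)
T_A = V + ((C−V)·d_A)·d_A = V + 0.9255·d_A = (22.1934,-7.6046)
T_B = V + ((C−V)·d_B)·d_B = V + 0.9255·d_B = (21.4874,-6.0785)
sweep = 180° − θ = 49.4268°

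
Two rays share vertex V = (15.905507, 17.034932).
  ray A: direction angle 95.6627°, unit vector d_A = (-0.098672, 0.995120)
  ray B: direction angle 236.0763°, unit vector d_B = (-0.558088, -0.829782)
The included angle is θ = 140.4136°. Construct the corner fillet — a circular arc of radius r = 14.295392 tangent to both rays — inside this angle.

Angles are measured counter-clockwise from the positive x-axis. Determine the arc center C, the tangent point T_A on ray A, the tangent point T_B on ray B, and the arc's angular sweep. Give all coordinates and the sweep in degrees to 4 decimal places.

center=(1.1722,20.7440) T_A=(15.3979,22.1546) T_B=(13.0343,12.7659) sweep=39.5864

bisector direction at 165.8695° = (-0.969742,0.244131)
center distance |VC| = r/sin(θ/2) = 14.295392/sin(70.2068°) = 15.192979
C = V + |VC|·bis = (1.1722,20.7440)
T_A = V + ((C−V)·d_A)·d_A = V + 5.1447·d_A = (15.3979,22.1546)
T_B = V + ((C−V)·d_B)·d_B = V + 5.1447·d_B = (13.0343,12.7659)
sweep = 180° − θ = 39.5864°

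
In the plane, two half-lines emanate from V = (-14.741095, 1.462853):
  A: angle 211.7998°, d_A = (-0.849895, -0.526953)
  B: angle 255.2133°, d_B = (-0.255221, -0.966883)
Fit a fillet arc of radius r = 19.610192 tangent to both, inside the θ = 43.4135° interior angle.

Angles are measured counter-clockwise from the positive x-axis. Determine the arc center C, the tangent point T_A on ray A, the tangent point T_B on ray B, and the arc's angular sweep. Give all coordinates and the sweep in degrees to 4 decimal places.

bisector direction at 233.5066° = (-0.594731,-0.803925)
center distance |VC| = r/sin(θ/2) = 19.610192/sin(21.7067°) = 53.021123
C = V + |VC|·bis = (-46.2744,-41.1621)
T_A = V + ((C−V)·d_A)·d_A = V + 49.2613·d_A = (-56.6080,-24.4956)
T_B = V + ((C−V)·d_B)·d_B = V + 49.2613·d_B = (-27.3136,-46.1671)
sweep = 180° − θ = 136.5865°

center=(-46.2744,-41.1621) T_A=(-56.6080,-24.4956) T_B=(-27.3136,-46.1671) sweep=136.5865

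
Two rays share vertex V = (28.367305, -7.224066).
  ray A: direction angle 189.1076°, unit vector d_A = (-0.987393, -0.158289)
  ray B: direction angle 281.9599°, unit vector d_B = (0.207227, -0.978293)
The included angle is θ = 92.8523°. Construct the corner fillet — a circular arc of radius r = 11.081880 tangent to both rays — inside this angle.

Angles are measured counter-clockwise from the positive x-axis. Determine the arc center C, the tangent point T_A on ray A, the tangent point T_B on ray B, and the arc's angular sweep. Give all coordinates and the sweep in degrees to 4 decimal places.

center=(19.7109,-19.8352) T_A=(17.9567,-8.8930) T_B=(30.5522,-17.5387) sweep=87.1477

bisector direction at 235.5337° = (-0.565921,-0.824460)
center distance |VC| = r/sin(θ/2) = 11.081880/sin(46.4261°) = 15.296185
C = V + |VC|·bis = (19.7109,-19.8352)
T_A = V + ((C−V)·d_A)·d_A = V + 10.5435·d_A = (17.9567,-8.8930)
T_B = V + ((C−V)·d_B)·d_B = V + 10.5435·d_B = (30.5522,-17.5387)
sweep = 180° − θ = 87.1477°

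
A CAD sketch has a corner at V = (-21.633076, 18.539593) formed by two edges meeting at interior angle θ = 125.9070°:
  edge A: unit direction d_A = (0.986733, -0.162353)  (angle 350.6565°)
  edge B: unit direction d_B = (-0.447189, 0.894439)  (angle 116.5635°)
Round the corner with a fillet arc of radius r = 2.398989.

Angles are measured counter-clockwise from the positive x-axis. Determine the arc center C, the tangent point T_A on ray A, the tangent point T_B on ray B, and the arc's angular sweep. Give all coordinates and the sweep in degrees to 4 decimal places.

center=(-20.0350,20.7079) T_A=(-20.4245,18.3407) T_B=(-22.1808,19.6351) sweep=54.0930

bisector direction at 53.6100° = (0.593278,0.804997)
center distance |VC| = r/sin(θ/2) = 2.398989/sin(62.9535°) = 2.693563
C = V + |VC|·bis = (-20.0350,20.7079)
T_A = V + ((C−V)·d_A)·d_A = V + 1.2248·d_A = (-20.4245,18.3407)
T_B = V + ((C−V)·d_B)·d_B = V + 1.2248·d_B = (-22.1808,19.6351)
sweep = 180° − θ = 54.0930°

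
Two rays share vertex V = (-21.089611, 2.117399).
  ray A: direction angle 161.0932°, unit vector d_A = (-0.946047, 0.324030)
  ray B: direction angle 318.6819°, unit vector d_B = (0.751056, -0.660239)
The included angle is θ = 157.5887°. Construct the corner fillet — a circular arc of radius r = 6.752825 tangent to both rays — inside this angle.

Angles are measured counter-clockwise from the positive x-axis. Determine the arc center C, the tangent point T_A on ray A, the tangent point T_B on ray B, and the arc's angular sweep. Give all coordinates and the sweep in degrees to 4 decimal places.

center=(-24.5433,-3.8376) T_A=(-22.3552,2.5509) T_B=(-20.0849,1.2341) sweep=22.4113

bisector direction at 239.8875° = (-0.501699,-0.865042)
center distance |VC| = r/sin(θ/2) = 6.752825/sin(78.7943°) = 6.884063
C = V + |VC|·bis = (-24.5433,-3.8376)
T_A = V + ((C−V)·d_A)·d_A = V + 1.3378·d_A = (-22.3552,2.5509)
T_B = V + ((C−V)·d_B)·d_B = V + 1.3378·d_B = (-20.0849,1.2341)
sweep = 180° − θ = 22.4113°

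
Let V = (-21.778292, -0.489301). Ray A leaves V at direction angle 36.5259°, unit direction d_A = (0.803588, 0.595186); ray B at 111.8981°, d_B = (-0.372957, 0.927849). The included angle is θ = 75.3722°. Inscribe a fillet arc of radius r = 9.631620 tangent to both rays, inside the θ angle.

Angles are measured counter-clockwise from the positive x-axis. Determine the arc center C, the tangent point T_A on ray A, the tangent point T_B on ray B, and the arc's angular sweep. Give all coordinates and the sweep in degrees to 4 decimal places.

center=(-17.4917,14.6714) T_A=(-11.7591,6.9315) T_B=(-26.4284,11.0792) sweep=104.6278

bisector direction at 74.2120° = (0.272079,0.962275)
center distance |VC| = r/sin(θ/2) = 9.631620/sin(37.6861°) = 15.755059
C = V + |VC|·bis = (-17.4917,14.6714)
T_A = V + ((C−V)·d_A)·d_A = V + 12.4681·d_A = (-11.7591,6.9315)
T_B = V + ((C−V)·d_B)·d_B = V + 12.4681·d_B = (-26.4284,11.0792)
sweep = 180° − θ = 104.6278°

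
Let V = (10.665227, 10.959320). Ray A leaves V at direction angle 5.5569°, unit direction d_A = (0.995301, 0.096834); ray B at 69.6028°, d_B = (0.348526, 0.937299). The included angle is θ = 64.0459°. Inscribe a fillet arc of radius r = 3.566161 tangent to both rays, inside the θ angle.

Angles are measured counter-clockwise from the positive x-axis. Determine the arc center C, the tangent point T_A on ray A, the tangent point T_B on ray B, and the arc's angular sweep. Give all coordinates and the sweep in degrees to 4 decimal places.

center=(15.9951,15.0609) T_A=(16.3404,11.5115) T_B=(12.6525,16.3038) sweep=115.9541

bisector direction at 37.5799° = (0.792504,0.609866)
center distance |VC| = r/sin(θ/2) = 3.566161/sin(32.0230°) = 6.725320
C = V + |VC|·bis = (15.9951,15.0609)
T_A = V + ((C−V)·d_A)·d_A = V + 5.7020·d_A = (16.3404,11.5115)
T_B = V + ((C−V)·d_B)·d_B = V + 5.7020·d_B = (12.6525,16.3038)
sweep = 180° − θ = 115.9541°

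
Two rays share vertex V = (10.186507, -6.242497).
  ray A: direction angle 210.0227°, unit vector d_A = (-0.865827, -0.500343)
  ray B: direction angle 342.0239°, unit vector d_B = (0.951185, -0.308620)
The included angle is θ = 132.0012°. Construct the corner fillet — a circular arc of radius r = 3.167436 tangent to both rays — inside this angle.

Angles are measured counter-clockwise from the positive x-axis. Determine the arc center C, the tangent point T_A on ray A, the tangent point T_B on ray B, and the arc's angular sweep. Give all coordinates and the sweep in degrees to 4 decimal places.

center=(10.5503,-9.6905) T_A=(8.9655,-6.9481) T_B=(11.5279,-6.6777) sweep=47.9988

bisector direction at 276.0233° = (0.104933,-0.994479)
center distance |VC| = r/sin(θ/2) = 3.167436/sin(66.0006°) = 3.467174
C = V + |VC|·bis = (10.5503,-9.6905)
T_A = V + ((C−V)·d_A)·d_A = V + 1.4102·d_A = (8.9655,-6.9481)
T_B = V + ((C−V)·d_B)·d_B = V + 1.4102·d_B = (11.5279,-6.6777)
sweep = 180° − θ = 47.9988°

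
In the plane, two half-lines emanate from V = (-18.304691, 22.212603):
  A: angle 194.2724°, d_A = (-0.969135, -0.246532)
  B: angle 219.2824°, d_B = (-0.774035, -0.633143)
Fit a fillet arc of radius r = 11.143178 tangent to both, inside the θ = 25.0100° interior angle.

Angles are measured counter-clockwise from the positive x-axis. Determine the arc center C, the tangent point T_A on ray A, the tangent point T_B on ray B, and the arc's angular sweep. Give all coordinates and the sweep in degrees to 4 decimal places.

center=(-64.2497,-0.9731) T_A=(-66.9968,9.8261) T_B=(-57.1944,-9.5983) sweep=154.9900

bisector direction at 206.7774° = (-0.892764,-0.450525)
center distance |VC| = r/sin(θ/2) = 11.143178/sin(12.5050°) = 51.463747
C = V + |VC|·bis = (-64.2497,-0.9731)
T_A = V + ((C−V)·d_A)·d_A = V + 50.2429·d_A = (-66.9968,9.8261)
T_B = V + ((C−V)·d_B)·d_B = V + 50.2429·d_B = (-57.1944,-9.5983)
sweep = 180° − θ = 154.9900°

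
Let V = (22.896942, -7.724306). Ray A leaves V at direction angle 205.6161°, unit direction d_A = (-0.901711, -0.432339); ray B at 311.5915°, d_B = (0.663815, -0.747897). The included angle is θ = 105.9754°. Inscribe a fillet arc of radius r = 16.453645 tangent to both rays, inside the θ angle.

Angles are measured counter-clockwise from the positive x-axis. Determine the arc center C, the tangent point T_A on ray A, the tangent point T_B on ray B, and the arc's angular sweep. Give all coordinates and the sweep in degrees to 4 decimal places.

bisector direction at 258.6038° = (-0.197592,-0.980284)
center distance |VC| = r/sin(θ/2) = 16.453645/sin(52.9877°) = 20.605529
C = V + |VC|·bis = (18.8254,-27.9236)
T_A = V + ((C−V)·d_A)·d_A = V + 12.4042·d_A = (11.7119,-13.0871)
T_B = V + ((C−V)·d_B)·d_B = V + 12.4042·d_B = (31.1311,-17.0014)
sweep = 180° − θ = 74.0246°

center=(18.8254,-27.9236) T_A=(11.7119,-13.0871) T_B=(31.1311,-17.0014) sweep=74.0246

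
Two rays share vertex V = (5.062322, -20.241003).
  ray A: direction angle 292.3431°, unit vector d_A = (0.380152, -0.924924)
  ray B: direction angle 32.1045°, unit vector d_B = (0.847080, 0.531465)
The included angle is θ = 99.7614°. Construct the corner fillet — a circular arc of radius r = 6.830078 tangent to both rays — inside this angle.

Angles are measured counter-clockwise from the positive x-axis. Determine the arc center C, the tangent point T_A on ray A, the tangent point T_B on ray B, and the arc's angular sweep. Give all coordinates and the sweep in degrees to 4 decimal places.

bisector direction at 342.2238° = (0.952256,-0.305300)
center distance |VC| = r/sin(θ/2) = 6.830078/sin(49.8807°) = 8.931658
C = V + |VC|·bis = (13.5675,-22.9678)
T_A = V + ((C−V)·d_A)·d_A = V + 5.7554·d_A = (7.2502,-25.5643)
T_B = V + ((C−V)·d_B)·d_B = V + 5.7554·d_B = (9.9376,-17.1822)
sweep = 180° − θ = 80.2386°

center=(13.5675,-22.9678) T_A=(7.2502,-25.5643) T_B=(9.9376,-17.1822) sweep=80.2386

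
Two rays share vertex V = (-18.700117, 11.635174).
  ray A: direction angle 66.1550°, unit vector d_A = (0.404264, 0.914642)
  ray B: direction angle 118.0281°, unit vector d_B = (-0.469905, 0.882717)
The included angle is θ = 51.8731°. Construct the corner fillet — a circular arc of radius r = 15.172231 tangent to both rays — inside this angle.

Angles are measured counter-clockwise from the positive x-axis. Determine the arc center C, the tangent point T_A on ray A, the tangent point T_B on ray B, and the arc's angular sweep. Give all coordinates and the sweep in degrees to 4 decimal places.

bisector direction at 92.0916° = (-0.036496,0.999334)
center distance |VC| = r/sin(θ/2) = 15.172231/sin(25.9366°) = 34.689253
C = V + |VC|·bis = (-19.9661,46.3013)
T_A = V + ((C−V)·d_A)·d_A = V + 31.1953·d_A = (-6.0890,40.1677)
T_B = V + ((C−V)·d_B)·d_B = V + 31.1953·d_B = (-33.3589,39.1718)
sweep = 180° − θ = 128.1269°

center=(-19.9661,46.3013) T_A=(-6.0890,40.1677) T_B=(-33.3589,39.1718) sweep=128.1269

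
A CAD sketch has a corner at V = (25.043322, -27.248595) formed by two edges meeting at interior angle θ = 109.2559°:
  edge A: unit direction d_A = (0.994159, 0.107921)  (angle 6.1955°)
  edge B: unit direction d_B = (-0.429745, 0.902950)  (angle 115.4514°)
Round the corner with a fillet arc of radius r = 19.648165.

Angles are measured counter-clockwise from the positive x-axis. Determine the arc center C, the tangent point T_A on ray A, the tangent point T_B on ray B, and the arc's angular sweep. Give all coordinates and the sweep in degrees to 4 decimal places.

bisector direction at 60.8235° = (0.487502,0.873122)
center distance |VC| = r/sin(θ/2) = 19.648165/sin(54.6279°) = 24.096048
C = V + |VC|·bis = (36.7902,-6.2098)
T_A = V + ((C−V)·d_A)·d_A = V + 13.9488·d_A = (38.9107,-25.7432)
T_B = V + ((C−V)·d_B)·d_B = V + 13.9488·d_B = (19.0489,-14.6535)
sweep = 180° − θ = 70.7441°

center=(36.7902,-6.2098) T_A=(38.9107,-25.7432) T_B=(19.0489,-14.6535) sweep=70.7441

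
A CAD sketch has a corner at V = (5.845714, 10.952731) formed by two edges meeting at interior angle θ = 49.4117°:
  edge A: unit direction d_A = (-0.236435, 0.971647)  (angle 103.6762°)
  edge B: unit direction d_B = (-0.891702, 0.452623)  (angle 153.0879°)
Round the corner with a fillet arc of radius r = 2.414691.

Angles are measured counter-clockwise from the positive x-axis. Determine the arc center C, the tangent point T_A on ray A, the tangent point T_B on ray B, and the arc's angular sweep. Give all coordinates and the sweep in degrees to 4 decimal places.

bisector direction at 128.3820° = (-0.620902,0.783888)
center distance |VC| = r/sin(θ/2) = 2.414691/sin(24.7059°) = 5.777328
C = V + |VC|·bis = (2.2586,15.4815)
T_A = V + ((C−V)·d_A)·d_A = V + 5.2485·d_A = (4.6048,16.0524)
T_B = V + ((C−V)·d_B)·d_B = V + 5.2485·d_B = (1.1656,13.3283)
sweep = 180° − θ = 130.5883°

center=(2.2586,15.4815) T_A=(4.6048,16.0524) T_B=(1.1656,13.3283) sweep=130.5883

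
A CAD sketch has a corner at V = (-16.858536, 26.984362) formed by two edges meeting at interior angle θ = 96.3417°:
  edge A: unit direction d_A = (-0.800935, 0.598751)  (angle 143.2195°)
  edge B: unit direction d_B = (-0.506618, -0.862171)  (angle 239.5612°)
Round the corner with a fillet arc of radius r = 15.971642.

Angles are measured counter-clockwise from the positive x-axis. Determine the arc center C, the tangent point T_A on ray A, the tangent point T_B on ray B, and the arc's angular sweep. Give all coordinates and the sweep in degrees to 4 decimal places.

bisector direction at 191.3904° = (-0.980304,-0.197492)
center distance |VC| = r/sin(θ/2) = 15.971642/sin(48.1709°) = 21.434510
C = V + |VC|·bis = (-37.8709,22.7512)
T_A = V + ((C−V)·d_A)·d_A = V + 14.2949·d_A = (-28.3078,35.5435)
T_B = V + ((C−V)·d_B)·d_B = V + 14.2949·d_B = (-24.1006,14.6597)
sweep = 180° − θ = 83.6583°

center=(-37.8709,22.7512) T_A=(-28.3078,35.5435) T_B=(-24.1006,14.6597) sweep=83.6583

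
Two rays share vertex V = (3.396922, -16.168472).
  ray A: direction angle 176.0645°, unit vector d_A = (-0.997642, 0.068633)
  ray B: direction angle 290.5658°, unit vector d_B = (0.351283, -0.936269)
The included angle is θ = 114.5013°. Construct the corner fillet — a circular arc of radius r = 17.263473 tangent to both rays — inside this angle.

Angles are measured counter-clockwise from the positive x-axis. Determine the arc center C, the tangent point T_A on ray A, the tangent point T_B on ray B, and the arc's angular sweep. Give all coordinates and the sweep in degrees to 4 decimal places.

center=(-8.8657,-32.6291) T_A=(-7.6809,-15.4064) T_B=(7.2976,-26.5648) sweep=65.4987

bisector direction at 233.3152° = (-0.597413,-0.801934)
center distance |VC| = r/sin(θ/2) = 17.263473/sin(57.2507°) = 20.526214
C = V + |VC|·bis = (-8.8657,-32.6291)
T_A = V + ((C−V)·d_A)·d_A = V + 11.1040·d_A = (-7.6809,-15.4064)
T_B = V + ((C−V)·d_B)·d_B = V + 11.1040·d_B = (7.2976,-26.5648)
sweep = 180° − θ = 65.4987°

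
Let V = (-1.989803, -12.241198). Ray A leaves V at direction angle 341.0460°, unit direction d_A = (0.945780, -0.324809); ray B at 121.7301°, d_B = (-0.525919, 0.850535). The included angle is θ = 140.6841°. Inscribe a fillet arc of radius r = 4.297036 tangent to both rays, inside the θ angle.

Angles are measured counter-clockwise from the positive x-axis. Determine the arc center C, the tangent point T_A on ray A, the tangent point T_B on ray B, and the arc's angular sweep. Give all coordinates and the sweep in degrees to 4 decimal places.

bisector direction at 51.3881° = (0.624043,0.781390)
center distance |VC| = r/sin(θ/2) = 4.297036/sin(70.3421°) = 4.562977
C = V + |VC|·bis = (0.8577,-8.6757)
T_A = V + ((C−V)·d_A)·d_A = V + 1.5350·d_A = (-0.5380,-12.7398)
T_B = V + ((C−V)·d_B)·d_B = V + 1.5350·d_B = (-2.7971,-10.9356)
sweep = 180° − θ = 39.3159°

center=(0.8577,-8.6757) T_A=(-0.5380,-12.7398) T_B=(-2.7971,-10.9356) sweep=39.3159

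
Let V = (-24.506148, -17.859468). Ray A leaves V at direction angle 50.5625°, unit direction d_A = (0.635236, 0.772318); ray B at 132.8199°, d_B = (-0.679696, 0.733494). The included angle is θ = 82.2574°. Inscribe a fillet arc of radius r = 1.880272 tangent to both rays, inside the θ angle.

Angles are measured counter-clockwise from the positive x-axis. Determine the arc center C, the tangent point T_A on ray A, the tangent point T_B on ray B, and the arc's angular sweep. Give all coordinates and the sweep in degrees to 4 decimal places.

bisector direction at 91.6912° = (-0.029513,0.999564)
center distance |VC| = r/sin(θ/2) = 1.880272/sin(41.1287°) = 2.858631
C = V + |VC|·bis = (-24.5905,-15.0021)
T_A = V + ((C−V)·d_A)·d_A = V + 2.1532·d_A = (-23.1383,-16.1965)
T_B = V + ((C−V)·d_B)·d_B = V + 2.1532·d_B = (-25.9697,-16.2801)
sweep = 180° − θ = 97.7426°

center=(-24.5905,-15.0021) T_A=(-23.1383,-16.1965) T_B=(-25.9697,-16.2801) sweep=97.7426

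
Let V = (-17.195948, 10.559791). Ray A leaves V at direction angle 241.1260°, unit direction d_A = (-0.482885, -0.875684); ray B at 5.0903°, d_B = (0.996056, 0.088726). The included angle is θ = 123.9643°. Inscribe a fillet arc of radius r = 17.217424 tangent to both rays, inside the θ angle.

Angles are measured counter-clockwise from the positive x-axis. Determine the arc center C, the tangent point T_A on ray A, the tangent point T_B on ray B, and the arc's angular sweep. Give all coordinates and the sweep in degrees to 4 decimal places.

center=(-6.5429,-5.7769) T_A=(-21.6199,2.5372) T_B=(-8.0705,11.3727) sweep=56.0357

bisector direction at 303.1082° = (0.546221,-0.837641)
center distance |VC| = r/sin(θ/2) = 17.217424/sin(61.9821°) = 19.503170
C = V + |VC|·bis = (-6.5429,-5.7769)
T_A = V + ((C−V)·d_A)·d_A = V + 9.1615·d_A = (-21.6199,2.5372)
T_B = V + ((C−V)·d_B)·d_B = V + 9.1615·d_B = (-8.0705,11.3727)
sweep = 180° − θ = 56.0357°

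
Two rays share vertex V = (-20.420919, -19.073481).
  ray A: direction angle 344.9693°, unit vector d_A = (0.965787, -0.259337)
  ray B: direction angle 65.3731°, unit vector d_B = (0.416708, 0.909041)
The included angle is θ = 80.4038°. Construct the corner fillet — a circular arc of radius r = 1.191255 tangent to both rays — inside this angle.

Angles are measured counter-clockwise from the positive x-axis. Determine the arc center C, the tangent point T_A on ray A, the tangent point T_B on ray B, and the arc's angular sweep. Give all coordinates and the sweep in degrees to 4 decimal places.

center=(-18.7506,-18.2885) T_A=(-19.0596,-19.4390) T_B=(-19.8335,-17.7921) sweep=99.5962

bisector direction at 25.1712° = (0.905041,0.425324)
center distance |VC| = r/sin(θ/2) = 1.191255/sin(40.2019°) = 1.845525
C = V + |VC|·bis = (-18.7506,-18.2885)
T_A = V + ((C−V)·d_A)·d_A = V + 1.4096·d_A = (-19.0596,-19.4390)
T_B = V + ((C−V)·d_B)·d_B = V + 1.4096·d_B = (-19.8335,-17.7921)
sweep = 180° − θ = 99.5962°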